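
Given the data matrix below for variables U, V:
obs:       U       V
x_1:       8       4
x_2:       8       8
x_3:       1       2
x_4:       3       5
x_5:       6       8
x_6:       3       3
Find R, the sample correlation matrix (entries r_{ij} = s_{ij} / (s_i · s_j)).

Step 1 — column means:
  mean(U) = (8 + 8 + 1 + 3 + 6 + 3) / 6 = 29/6 = 4.8333
  mean(V) = (4 + 8 + 2 + 5 + 8 + 3) / 6 = 30/6 = 5

Step 2 — sample variances and covariances s[i,j] = (1/(n-1)) · Σ_k (x_{k,i} - mean_i) · (x_{k,j} - mean_j), with n-1 = 5:
  s[U,U] = ((3.1667)·(3.1667) + (3.1667)·(3.1667) + (-3.8333)·(-3.8333) + (-1.8333)·(-1.8333) + (1.1667)·(1.1667) + (-1.8333)·(-1.8333)) / 5 = 42.8333/5 = 8.5667
  s[U,V] = ((3.1667)·(-1) + (3.1667)·(3) + (-3.8333)·(-3) + (-1.8333)·(0) + (1.1667)·(3) + (-1.8333)·(-2)) / 5 = 25/5 = 5
  s[V,V] = ((-1)·(-1) + (3)·(3) + (-3)·(-3) + (0)·(0) + (3)·(3) + (-2)·(-2)) / 5 = 32/5 = 6.4
  Sample standard deviations s_i = √(s[i,i]):
  s(U) = √(8.5667) = 2.9269
  s(V) = √(6.4) = 2.5298

Step 3 — r_{ij} = s_{ij} / (s_i · s_j):
  r[U,U] = 1 (diagonal).
  r[U,V] = 5 / (2.9269 · 2.5298) = 5 / 7.4045 = 0.6753
  r[V,V] = 1 (diagonal).

R is symmetric with unit diagonal. Assembling:

R = [[1, 0.6753],
 [0.6753, 1]]


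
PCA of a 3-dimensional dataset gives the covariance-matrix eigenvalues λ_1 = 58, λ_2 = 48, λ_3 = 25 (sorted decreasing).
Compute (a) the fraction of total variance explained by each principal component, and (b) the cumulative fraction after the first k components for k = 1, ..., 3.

Step 1 — total variance = trace(Sigma) = Σ λ_i = 58 + 48 + 25 = 131.

Step 2 — fraction explained by component i = λ_i / Σ λ:
  PC1: 58/131 = 0.4427
  PC2: 48/131 = 0.3664
  PC3: 25/131 = 0.1908

Step 3 — cumulative fraction after k components = (λ_1 + ... + λ_k) / Σ λ:
  k = 1: 58/131 = 0.4427
  k = 2: (58 + 48)/131 = 106/131 = 0.8092
  k = 3: (58 + 48 + 25)/131 = 131/131 = 1

Summary (fraction, with percent):

explained: PC1 0.4427 (44.27%), PC2 0.3664 (36.64%), PC3 0.1908 (19.08%);  cumulative: 0.4427, 0.8092, 1


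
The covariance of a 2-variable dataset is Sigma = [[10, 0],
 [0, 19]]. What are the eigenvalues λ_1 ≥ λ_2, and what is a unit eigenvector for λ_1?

Step 1 — characteristic polynomial of 2×2 Sigma:
  det(Sigma - λI) = λ² - trace · λ + det = 0.
  trace = 10 + 19 = 29, det = 10·19 - (0)² = 190.
Step 2 — discriminant:
  Δ = trace² - 4·det = 841 - 760 = 81.
Step 3 — eigenvalues:
  λ = (trace ± √Δ)/2 = (29 ± 9)/2,
  λ_1 = 19,  λ_2 = 10.

Step 4 — unit eigenvector for λ_1: Sigma is diagonal, so its eigenvectors are the coordinate axes. λ_1 = 19 is the diagonal entry on the second coordinate axis, hence
  v_1 = (0, 1) (||v_1|| = 1).

λ_1 = 19,  λ_2 = 10;  v_1 ≈ (0, 1)


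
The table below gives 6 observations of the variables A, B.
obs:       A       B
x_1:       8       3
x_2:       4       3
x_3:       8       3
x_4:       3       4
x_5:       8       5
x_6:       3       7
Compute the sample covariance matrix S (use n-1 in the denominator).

Step 1 — column means:
  mean(A) = (8 + 4 + 8 + 3 + 8 + 3) / 6 = 34/6 = 5.6667
  mean(B) = (3 + 3 + 3 + 4 + 5 + 7) / 6 = 25/6 = 4.1667

Step 2 — sample covariance S[i,j] = (1/(n-1)) · Σ_k (x_{k,i} - mean_i) · (x_{k,j} - mean_j), with n-1 = 5.
  S[A,A] = ((2.3333)·(2.3333) + (-1.6667)·(-1.6667) + (2.3333)·(2.3333) + (-2.6667)·(-2.6667) + (2.3333)·(2.3333) + (-2.6667)·(-2.6667)) / 5 = 33.3333/5 = 6.6667
  S[A,B] = ((2.3333)·(-1.1667) + (-1.6667)·(-1.1667) + (2.3333)·(-1.1667) + (-2.6667)·(-0.1667) + (2.3333)·(0.8333) + (-2.6667)·(2.8333)) / 5 = -8.6667/5 = -1.7333
  S[B,B] = ((-1.1667)·(-1.1667) + (-1.1667)·(-1.1667) + (-1.1667)·(-1.1667) + (-0.1667)·(-0.1667) + (0.8333)·(0.8333) + (2.8333)·(2.8333)) / 5 = 12.8333/5 = 2.5667

S is symmetric (S[j,i] = S[i,j]). Assembling:

S = [[6.6667, -1.7333],
 [-1.7333, 2.5667]]


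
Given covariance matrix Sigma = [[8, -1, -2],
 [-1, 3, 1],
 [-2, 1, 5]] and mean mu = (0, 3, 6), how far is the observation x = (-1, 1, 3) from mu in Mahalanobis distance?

Step 1 — centre the observation: (x - mu) = (-1, -2, -3).

Step 2 — invert Sigma (cofactor / det for 3×3, or solve directly):
  Sigma^{-1} = [[0.1414, 0.0303, 0.0505],
 [0.0303, 0.3636, -0.0606],
 [0.0505, -0.0606, 0.2323]].

Step 3 — form the quadratic (x - mu)^T · Sigma^{-1} · (x - mu):
  Sigma^{-1} · (x - mu) = (-0.3535, -0.5758, -0.6263).
  (x - mu)^T · [Sigma^{-1} · (x - mu)] = (-1)·(-0.3535) + (-2)·(-0.5758) + (-3)·(-0.6263) = 3.3838.

Step 4 — take square root: d = √(3.3838) ≈ 1.8395.

d(x, mu) = √(3.3838) ≈ 1.8395


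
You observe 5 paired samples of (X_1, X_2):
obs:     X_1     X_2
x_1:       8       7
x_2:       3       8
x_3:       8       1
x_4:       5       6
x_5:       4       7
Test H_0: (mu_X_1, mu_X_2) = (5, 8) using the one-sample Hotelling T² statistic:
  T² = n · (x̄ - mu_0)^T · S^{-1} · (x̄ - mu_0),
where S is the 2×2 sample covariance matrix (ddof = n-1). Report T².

Step 1 — sample mean vector:
  mean(X_1) = (8 + 3 + 8 + 5 + 4) / 5 = 28/5 = 5.6
  mean(X_2) = (7 + 8 + 1 + 6 + 7) / 5 = 29/5 = 5.8
  x̄ = (5.6, 5.8),  deviation x̄ - mu_0 = (5.6, 5.8) - (5, 8) = (0.6, -2.2).

Step 2 — sample covariance matrix, S[i,j] = (1/(n-1)) · Σ_k (x_{k,i} - mean_i) · (x_{k,j} - mean_j), divisor n-1 = 4:
  S[X_1,X_1] = ((2.4)·(2.4) + (-2.6)·(-2.6) + (2.4)·(2.4) + (-0.6)·(-0.6) + (-1.6)·(-1.6)) / 4 = 21.2/4 = 5.3
  S[X_1,X_2] = ((2.4)·(1.2) + (-2.6)·(2.2) + (2.4)·(-4.8) + (-0.6)·(0.2) + (-1.6)·(1.2)) / 4 = -16.4/4 = -4.1
  S[X_2,X_2] = ((1.2)·(1.2) + (2.2)·(2.2) + (-4.8)·(-4.8) + (0.2)·(0.2) + (1.2)·(1.2)) / 4 = 30.8/4 = 7.7
  S = [[5.3, -4.1],
 [-4.1, 7.7]].

Step 3 — invert S. det(S) = 5.3·7.7 - (-4.1)² = 24.
  S^{-1} = (1/det) · [[d, -b], [-b, a]] = [[0.3208, 0.1708],
 [0.1708, 0.2208]].

Step 4 — quadratic form (x̄ - mu_0)^T · S^{-1} · (x̄ - mu_0):
  S^{-1} · (x̄ - mu_0) = (-0.1833, -0.3833),
  (x̄ - mu_0)^T · [...] = (0.6)·(-0.1833) + (-2.2)·(-0.3833) = 0.7333.

Step 5 — scale by n: T² = 5 · 0.7333 = 3.6667.

T² ≈ 3.6667


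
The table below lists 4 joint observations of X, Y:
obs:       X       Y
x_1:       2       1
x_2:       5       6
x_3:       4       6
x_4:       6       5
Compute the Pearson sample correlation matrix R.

Step 1 — column means:
  mean(X) = (2 + 5 + 4 + 6) / 4 = 17/4 = 4.25
  mean(Y) = (1 + 6 + 6 + 5) / 4 = 18/4 = 4.5

Step 2 — sample variances and covariances s[i,j] = (1/(n-1)) · Σ_k (x_{k,i} - mean_i) · (x_{k,j} - mean_j), with n-1 = 3:
  s[X,X] = ((-2.25)·(-2.25) + (0.75)·(0.75) + (-0.25)·(-0.25) + (1.75)·(1.75)) / 3 = 8.75/3 = 2.9167
  s[X,Y] = ((-2.25)·(-3.5) + (0.75)·(1.5) + (-0.25)·(1.5) + (1.75)·(0.5)) / 3 = 9.5/3 = 3.1667
  s[Y,Y] = ((-3.5)·(-3.5) + (1.5)·(1.5) + (1.5)·(1.5) + (0.5)·(0.5)) / 3 = 17/3 = 5.6667
  Sample standard deviations s_i = √(s[i,i]):
  s(X) = √(2.9167) = 1.7078
  s(Y) = √(5.6667) = 2.3805

Step 3 — r_{ij} = s_{ij} / (s_i · s_j):
  r[X,X] = 1 (diagonal).
  r[X,Y] = 3.1667 / (1.7078 · 2.3805) = 3.1667 / 4.0654 = 0.7789
  r[Y,Y] = 1 (diagonal).

R is symmetric with unit diagonal. Assembling:

R = [[1, 0.7789],
 [0.7789, 1]]


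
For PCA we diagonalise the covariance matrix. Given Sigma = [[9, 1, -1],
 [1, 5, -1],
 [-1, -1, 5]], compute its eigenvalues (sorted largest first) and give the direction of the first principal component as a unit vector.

Step 1 — characteristic polynomial p(λ) = det(λI - Sigma) = λ³ - tr·λ² + c_1·λ - det, where tr = trace, c_1 = sum of the principal 2×2 minors, det = det(Sigma):
  tr = 9 + 5 + 5 = 19,
  c_1 = (9·5 - (1)²) + (9·5 - (-1)²) + (5·5 - (-1)²) = 44 + 44 + 24 = 112,
  det = 9·(5·5 - (-1)²) - (1)·((1)·5 - (-1)·(-1)) + (-1)·((1)·(-1) - 5·(-1)) = 9·(24) - (1)·(4) + (-1)·(4) = 208.
  So p(λ) = λ³ - 19λ² + 112λ - 208.
Step 2 — look for an integer root (rational root theorem: any rational root is an integer divisor of 208). Testing λ = 4:
  p(4) = 64 - 304 + 448 - 208 = 0  ✓
  Dividing out (λ - 4): p(λ) = (λ - 4)(λ² - 15λ + 52).
Step 3 — remaining eigenvalues from the quadratic λ² - 15λ + 52 = 0:
  Δ = 15² - 4·52 = 225 - 208 = 17,  λ = (15 ± √17)/2 = (15 ± 4.1231)/2 ≈ 9.5616 or 5.4384.
  Sorted: λ_1 = 9.5616,  λ_2 = 5.4384,  λ_3 = 4  (check: sum = 19 = tr ✓).

Step 4 — unit eigenvector for λ_1 ≈ 9.5616: v spans the null space of (Sigma - λ_1 I), whose rows are
  r_1 = (-0.5616, 1, -1),  r_2 = (1, -4.5616, -1),  r_3 = (-1, -1, -4.5616).
  v is orthogonal to every row, so take v ∝ r_1 × r_2 = ((1)·(-1) - (-1)·(-4.5616), (-1)·(1) - (-0.5616)·(-1), (-0.5616)·(-4.5616) - (1)·(1)) ≈ (-5.5616, -1.5616, 1.5616).
  Rescale (multiply by -1 so the first nonzero entry is positive): u = (5.5616, 1.5616, -1.5616).
  ||u|| = √((5.5616)² + (1.5616)² + (-1.5616)²) = √(35.8078) ≈ 5.984,  v_1 = u/||u|| ≈ (0.9294, 0.261, -0.261) (||v_1|| = 1).

λ_1 = 9.5616,  λ_2 = 5.4384,  λ_3 = 4;  v_1 ≈ (0.9294, 0.261, -0.261)


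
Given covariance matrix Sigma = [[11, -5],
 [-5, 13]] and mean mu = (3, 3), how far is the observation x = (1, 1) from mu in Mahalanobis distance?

Step 1 — centre the observation: (x - mu) = (-2, -2).

Step 2 — invert Sigma. det(Sigma) = 11·13 - (-5)² = 118.
  Sigma^{-1} = (1/det) · [[d, -b], [-b, a]] = [[0.1102, 0.0424],
 [0.0424, 0.0932]].

Step 3 — form the quadratic (x - mu)^T · Sigma^{-1} · (x - mu):
  Sigma^{-1} · (x - mu) = (-0.3051, -0.2712).
  (x - mu)^T · [Sigma^{-1} · (x - mu)] = (-2)·(-0.3051) + (-2)·(-0.2712) = 1.1525.

Step 4 — take square root: d = √(1.1525) ≈ 1.0736.

d(x, mu) = √(1.1525) ≈ 1.0736


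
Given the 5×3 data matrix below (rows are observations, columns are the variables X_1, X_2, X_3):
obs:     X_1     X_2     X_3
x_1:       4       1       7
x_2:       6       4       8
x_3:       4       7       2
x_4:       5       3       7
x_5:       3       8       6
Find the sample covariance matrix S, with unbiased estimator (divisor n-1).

Step 1 — column means:
  mean(X_1) = (4 + 6 + 4 + 5 + 3) / 5 = 22/5 = 4.4
  mean(X_2) = (1 + 4 + 7 + 3 + 8) / 5 = 23/5 = 4.6
  mean(X_3) = (7 + 8 + 2 + 7 + 6) / 5 = 30/5 = 6

Step 2 — sample covariance S[i,j] = (1/(n-1)) · Σ_k (x_{k,i} - mean_i) · (x_{k,j} - mean_j), with n-1 = 4.
  S[X_1,X_1] = ((-0.4)·(-0.4) + (1.6)·(1.6) + (-0.4)·(-0.4) + (0.6)·(0.6) + (-1.4)·(-1.4)) / 4 = 5.2/4 = 1.3
  S[X_1,X_2] = ((-0.4)·(-3.6) + (1.6)·(-0.6) + (-0.4)·(2.4) + (0.6)·(-1.6) + (-1.4)·(3.4)) / 4 = -6.2/4 = -1.55
  S[X_1,X_3] = ((-0.4)·(1) + (1.6)·(2) + (-0.4)·(-4) + (0.6)·(1) + (-1.4)·(0)) / 4 = 5/4 = 1.25
  S[X_2,X_2] = ((-3.6)·(-3.6) + (-0.6)·(-0.6) + (2.4)·(2.4) + (-1.6)·(-1.6) + (3.4)·(3.4)) / 4 = 33.2/4 = 8.3
  S[X_2,X_3] = ((-3.6)·(1) + (-0.6)·(2) + (2.4)·(-4) + (-1.6)·(1) + (3.4)·(0)) / 4 = -16/4 = -4
  S[X_3,X_3] = ((1)·(1) + (2)·(2) + (-4)·(-4) + (1)·(1) + (0)·(0)) / 4 = 22/4 = 5.5

S is symmetric (S[j,i] = S[i,j]). Assembling:

S = [[1.3, -1.55, 1.25],
 [-1.55, 8.3, -4],
 [1.25, -4, 5.5]]


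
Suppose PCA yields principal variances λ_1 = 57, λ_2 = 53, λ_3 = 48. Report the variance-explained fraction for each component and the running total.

Step 1 — total variance = trace(Sigma) = Σ λ_i = 57 + 53 + 48 = 158.

Step 2 — fraction explained by component i = λ_i / Σ λ:
  PC1: 57/158 = 0.3608
  PC2: 53/158 = 0.3354
  PC3: 48/158 = 0.3038

Step 3 — cumulative fraction after k components = (λ_1 + ... + λ_k) / Σ λ:
  k = 1: 57/158 = 0.3608
  k = 2: (57 + 53)/158 = 110/158 = 0.6962
  k = 3: (57 + 53 + 48)/158 = 158/158 = 1

Summary (fraction, with percent):

explained: PC1 0.3608 (36.08%), PC2 0.3354 (33.54%), PC3 0.3038 (30.38%);  cumulative: 0.3608, 0.6962, 1


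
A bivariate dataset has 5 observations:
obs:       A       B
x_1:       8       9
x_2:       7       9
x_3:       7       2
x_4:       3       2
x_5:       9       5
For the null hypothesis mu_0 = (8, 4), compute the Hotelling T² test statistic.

Step 1 — sample mean vector:
  mean(A) = (8 + 7 + 7 + 3 + 9) / 5 = 34/5 = 6.8
  mean(B) = (9 + 9 + 2 + 2 + 5) / 5 = 27/5 = 5.4
  x̄ = (6.8, 5.4),  deviation x̄ - mu_0 = (6.8, 5.4) - (8, 4) = (-1.2, 1.4).

Step 2 — sample covariance matrix, S[i,j] = (1/(n-1)) · Σ_k (x_{k,i} - mean_i) · (x_{k,j} - mean_j), divisor n-1 = 4:
  S[A,A] = ((1.2)·(1.2) + (0.2)·(0.2) + (0.2)·(0.2) + (-3.8)·(-3.8) + (2.2)·(2.2)) / 4 = 20.8/4 = 5.2
  S[A,B] = ((1.2)·(3.6) + (0.2)·(3.6) + (0.2)·(-3.4) + (-3.8)·(-3.4) + (2.2)·(-0.4)) / 4 = 16.4/4 = 4.1
  S[B,B] = ((3.6)·(3.6) + (3.6)·(3.6) + (-3.4)·(-3.4) + (-3.4)·(-3.4) + (-0.4)·(-0.4)) / 4 = 49.2/4 = 12.3
  S = [[5.2, 4.1],
 [4.1, 12.3]].

Step 3 — invert S. det(S) = 5.2·12.3 - (4.1)² = 47.15.
  S^{-1} = (1/det) · [[d, -b], [-b, a]] = [[0.2609, -0.087],
 [-0.087, 0.1103]].

Step 4 — quadratic form (x̄ - mu_0)^T · S^{-1} · (x̄ - mu_0):
  S^{-1} · (x̄ - mu_0) = (-0.4348, 0.2587),
  (x̄ - mu_0)^T · [...] = (-1.2)·(-0.4348) + (1.4)·(0.2587) = 0.884.

Step 5 — scale by n: T² = 5 · 0.884 = 4.4199.

T² ≈ 4.4199


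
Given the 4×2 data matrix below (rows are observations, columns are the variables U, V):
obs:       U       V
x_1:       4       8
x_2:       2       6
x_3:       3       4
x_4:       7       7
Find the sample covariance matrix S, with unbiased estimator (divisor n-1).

Step 1 — column means:
  mean(U) = (4 + 2 + 3 + 7) / 4 = 16/4 = 4
  mean(V) = (8 + 6 + 4 + 7) / 4 = 25/4 = 6.25

Step 2 — sample covariance S[i,j] = (1/(n-1)) · Σ_k (x_{k,i} - mean_i) · (x_{k,j} - mean_j), with n-1 = 3.
  S[U,U] = ((0)·(0) + (-2)·(-2) + (-1)·(-1) + (3)·(3)) / 3 = 14/3 = 4.6667
  S[U,V] = ((0)·(1.75) + (-2)·(-0.25) + (-1)·(-2.25) + (3)·(0.75)) / 3 = 5/3 = 1.6667
  S[V,V] = ((1.75)·(1.75) + (-0.25)·(-0.25) + (-2.25)·(-2.25) + (0.75)·(0.75)) / 3 = 8.75/3 = 2.9167

S is symmetric (S[j,i] = S[i,j]). Assembling:

S = [[4.6667, 1.6667],
 [1.6667, 2.9167]]


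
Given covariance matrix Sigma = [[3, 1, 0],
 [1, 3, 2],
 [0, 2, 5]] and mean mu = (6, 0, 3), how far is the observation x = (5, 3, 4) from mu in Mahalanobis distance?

Step 1 — centre the observation: (x - mu) = (-1, 3, 1).

Step 2 — invert Sigma (cofactor / det for 3×3, or solve directly):
  Sigma^{-1} = [[0.3929, -0.1786, 0.0714],
 [-0.1786, 0.5357, -0.2143],
 [0.0714, -0.2143, 0.2857]].

Step 3 — form the quadratic (x - mu)^T · Sigma^{-1} · (x - mu):
  Sigma^{-1} · (x - mu) = (-0.8571, 1.5714, -0.4286).
  (x - mu)^T · [Sigma^{-1} · (x - mu)] = (-1)·(-0.8571) + (3)·(1.5714) + (1)·(-0.4286) = 5.1429.

Step 4 — take square root: d = √(5.1429) ≈ 2.2678.

d(x, mu) = √(5.1429) ≈ 2.2678


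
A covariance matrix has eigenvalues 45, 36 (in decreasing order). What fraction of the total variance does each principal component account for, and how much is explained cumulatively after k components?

Step 1 — total variance = trace(Sigma) = Σ λ_i = 45 + 36 = 81.

Step 2 — fraction explained by component i = λ_i / Σ λ:
  PC1: 45/81 = 0.5556
  PC2: 36/81 = 0.4444

Step 3 — cumulative fraction after k components = (λ_1 + ... + λ_k) / Σ λ:
  k = 1: 45/81 = 0.5556
  k = 2: (45 + 36)/81 = 81/81 = 1

Summary (fraction, with percent):

explained: PC1 0.5556 (55.56%), PC2 0.4444 (44.44%);  cumulative: 0.5556, 1


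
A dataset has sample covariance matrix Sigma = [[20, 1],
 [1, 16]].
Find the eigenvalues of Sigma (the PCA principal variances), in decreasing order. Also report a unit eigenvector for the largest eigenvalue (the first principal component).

Step 1 — characteristic polynomial of 2×2 Sigma:
  det(Sigma - λI) = λ² - trace · λ + det = 0.
  trace = 20 + 16 = 36, det = 20·16 - (1)² = 319.
Step 2 — discriminant:
  Δ = trace² - 4·det = 1296 - 1276 = 20.
Step 3 — eigenvalues:
  λ = (trace ± √Δ)/2 = (36 ± 4.4721)/2,
  λ_1 = 20.2361,  λ_2 = 15.7639.

Step 4 — unit eigenvector for λ_1: solve (Sigma - λ_1 I)v = 0. First row:
  (20 - 20.2361)·v_x + (1)·v_y = 0, i.e. (-0.2361)·v_x + (1)·v_y = 0,
  so v ∝ (b, λ_1 - a) = (1, 0.2361) = u.
  ||u|| = √((1)² + (0.2361)²) = √(1.0557) ≈ 1.0275,
  v_1 = u/||u|| ≈ (0.9732, 0.2298) (||v_1|| = 1).

λ_1 = 20.2361,  λ_2 = 15.7639;  v_1 ≈ (0.9732, 0.2298)


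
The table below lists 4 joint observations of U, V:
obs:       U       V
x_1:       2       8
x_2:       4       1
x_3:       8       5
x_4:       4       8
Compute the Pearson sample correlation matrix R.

Step 1 — column means:
  mean(U) = (2 + 4 + 8 + 4) / 4 = 18/4 = 4.5
  mean(V) = (8 + 1 + 5 + 8) / 4 = 22/4 = 5.5

Step 2 — sample variances and covariances s[i,j] = (1/(n-1)) · Σ_k (x_{k,i} - mean_i) · (x_{k,j} - mean_j), with n-1 = 3:
  s[U,U] = ((-2.5)·(-2.5) + (-0.5)·(-0.5) + (3.5)·(3.5) + (-0.5)·(-0.5)) / 3 = 19/3 = 6.3333
  s[U,V] = ((-2.5)·(2.5) + (-0.5)·(-4.5) + (3.5)·(-0.5) + (-0.5)·(2.5)) / 3 = -7/3 = -2.3333
  s[V,V] = ((2.5)·(2.5) + (-4.5)·(-4.5) + (-0.5)·(-0.5) + (2.5)·(2.5)) / 3 = 33/3 = 11
  Sample standard deviations s_i = √(s[i,i]):
  s(U) = √(6.3333) = 2.5166
  s(V) = √(11) = 3.3166

Step 3 — r_{ij} = s_{ij} / (s_i · s_j):
  r[U,U] = 1 (diagonal).
  r[U,V] = -2.3333 / (2.5166 · 3.3166) = -2.3333 / 8.3467 = -0.2796
  r[V,V] = 1 (diagonal).

R is symmetric with unit diagonal. Assembling:

R = [[1, -0.2796],
 [-0.2796, 1]]


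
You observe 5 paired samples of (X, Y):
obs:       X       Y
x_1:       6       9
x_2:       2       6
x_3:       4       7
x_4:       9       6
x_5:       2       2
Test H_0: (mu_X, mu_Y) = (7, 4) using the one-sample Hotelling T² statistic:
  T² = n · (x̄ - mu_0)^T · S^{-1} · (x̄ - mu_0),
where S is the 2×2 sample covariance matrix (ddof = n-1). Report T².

Step 1 — sample mean vector:
  mean(X) = (6 + 2 + 4 + 9 + 2) / 5 = 23/5 = 4.6
  mean(Y) = (9 + 6 + 7 + 6 + 2) / 5 = 30/5 = 6
  x̄ = (4.6, 6),  deviation x̄ - mu_0 = (4.6, 6) - (7, 4) = (-2.4, 2).

Step 2 — sample covariance matrix, S[i,j] = (1/(n-1)) · Σ_k (x_{k,i} - mean_i) · (x_{k,j} - mean_j), divisor n-1 = 4:
  S[X,X] = ((1.4)·(1.4) + (-2.6)·(-2.6) + (-0.6)·(-0.6) + (4.4)·(4.4) + (-2.6)·(-2.6)) / 4 = 35.2/4 = 8.8
  S[X,Y] = ((1.4)·(3) + (-2.6)·(0) + (-0.6)·(1) + (4.4)·(0) + (-2.6)·(-4)) / 4 = 14/4 = 3.5
  S[Y,Y] = ((3)·(3) + (0)·(0) + (1)·(1) + (0)·(0) + (-4)·(-4)) / 4 = 26/4 = 6.5
  S = [[8.8, 3.5],
 [3.5, 6.5]].

Step 3 — invert S. det(S) = 8.8·6.5 - (3.5)² = 44.95.
  S^{-1} = (1/det) · [[d, -b], [-b, a]] = [[0.1446, -0.0779],
 [-0.0779, 0.1958]].

Step 4 — quadratic form (x̄ - mu_0)^T · S^{-1} · (x̄ - mu_0):
  S^{-1} · (x̄ - mu_0) = (-0.5028, 0.5784),
  (x̄ - mu_0)^T · [...] = (-2.4)·(-0.5028) + (2)·(0.5784) = 2.3635.

Step 5 — scale by n: T² = 5 · 2.3635 = 11.8176.

T² ≈ 11.8176


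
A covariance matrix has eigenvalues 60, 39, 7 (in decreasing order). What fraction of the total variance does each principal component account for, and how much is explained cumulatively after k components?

Step 1 — total variance = trace(Sigma) = Σ λ_i = 60 + 39 + 7 = 106.

Step 2 — fraction explained by component i = λ_i / Σ λ:
  PC1: 60/106 = 0.566
  PC2: 39/106 = 0.3679
  PC3: 7/106 = 0.066

Step 3 — cumulative fraction after k components = (λ_1 + ... + λ_k) / Σ λ:
  k = 1: 60/106 = 0.566
  k = 2: (60 + 39)/106 = 99/106 = 0.934
  k = 3: (60 + 39 + 7)/106 = 106/106 = 1

Summary (fraction, with percent):

explained: PC1 0.566 (56.6%), PC2 0.3679 (36.79%), PC3 0.066 (6.6%);  cumulative: 0.566, 0.934, 1


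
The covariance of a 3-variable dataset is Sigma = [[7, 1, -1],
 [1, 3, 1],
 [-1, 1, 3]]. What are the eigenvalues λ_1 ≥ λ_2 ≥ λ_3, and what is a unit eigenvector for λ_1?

Step 1 — characteristic polynomial p(λ) = det(λI - Sigma) = λ³ - tr·λ² + c_1·λ - det, where tr = trace, c_1 = sum of the principal 2×2 minors, det = det(Sigma):
  tr = 7 + 3 + 3 = 13,
  c_1 = (7·3 - (1)²) + (7·3 - (-1)²) + (3·3 - (1)²) = 20 + 20 + 8 = 48,
  det = 7·(3·3 - (1)²) - (1)·((1)·3 - (1)·(-1)) + (-1)·((1)·(1) - 3·(-1)) = 7·(8) - (1)·(4) + (-1)·(4) = 48.
  So p(λ) = λ³ - 13λ² + 48λ - 48.
Step 2 — look for an integer root (rational root theorem: any rational root is an integer divisor of 48). Testing λ = 4:
  p(4) = 64 - 208 + 192 - 48 = 0  ✓
  Dividing out (λ - 4): p(λ) = (λ - 4)(λ² - 9λ + 12).
Step 3 — remaining eigenvalues from the quadratic λ² - 9λ + 12 = 0:
  Δ = 9² - 4·12 = 81 - 48 = 33,  λ = (9 ± √33)/2 = (9 ± 5.7446)/2 ≈ 7.3723 or 1.6277.
  Sorted: λ_1 = 7.3723,  λ_2 = 4,  λ_3 = 1.6277  (check: sum = 13 = tr ✓).

Step 4 — unit eigenvector for λ_1 ≈ 7.3723: v spans the null space of (Sigma - λ_1 I), whose rows are
  r_1 = (-0.3723, 1, -1),  r_2 = (1, -4.3723, 1),  r_3 = (-1, 1, -4.3723).
  v is orthogonal to every row, so take v ∝ r_1 × r_2 = ((1)·(1) - (-1)·(-4.3723), (-1)·(1) - (-0.3723)·(1), (-0.3723)·(-4.3723) - (1)·(1)) ≈ (-3.3723, -0.6277, 0.6277).
  Rescale (multiply by -1 so the first nonzero entry is positive): u = (3.3723, 0.6277, -0.6277).
  ||u|| = √((3.3723)² + (0.6277)² + (-0.6277)²) = √(12.1603) ≈ 3.4872,  v_1 = u/||u|| ≈ (0.9671, 0.18, -0.18) (||v_1|| = 1).

λ_1 = 7.3723,  λ_2 = 4,  λ_3 = 1.6277;  v_1 ≈ (0.9671, 0.18, -0.18)


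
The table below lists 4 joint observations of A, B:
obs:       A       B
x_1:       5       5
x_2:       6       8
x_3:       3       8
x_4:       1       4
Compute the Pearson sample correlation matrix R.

Step 1 — column means:
  mean(A) = (5 + 6 + 3 + 1) / 4 = 15/4 = 3.75
  mean(B) = (5 + 8 + 8 + 4) / 4 = 25/4 = 6.25

Step 2 — sample variances and covariances s[i,j] = (1/(n-1)) · Σ_k (x_{k,i} - mean_i) · (x_{k,j} - mean_j), with n-1 = 3:
  s[A,A] = ((1.25)·(1.25) + (2.25)·(2.25) + (-0.75)·(-0.75) + (-2.75)·(-2.75)) / 3 = 14.75/3 = 4.9167
  s[A,B] = ((1.25)·(-1.25) + (2.25)·(1.75) + (-0.75)·(1.75) + (-2.75)·(-2.25)) / 3 = 7.25/3 = 2.4167
  s[B,B] = ((-1.25)·(-1.25) + (1.75)·(1.75) + (1.75)·(1.75) + (-2.25)·(-2.25)) / 3 = 12.75/3 = 4.25
  Sample standard deviations s_i = √(s[i,i]):
  s(A) = √(4.9167) = 2.2174
  s(B) = √(4.25) = 2.0616

Step 3 — r_{ij} = s_{ij} / (s_i · s_j):
  r[A,A] = 1 (diagonal).
  r[A,B] = 2.4167 / (2.2174 · 2.0616) = 2.4167 / 4.5712 = 0.5287
  r[B,B] = 1 (diagonal).

R is symmetric with unit diagonal. Assembling:

R = [[1, 0.5287],
 [0.5287, 1]]


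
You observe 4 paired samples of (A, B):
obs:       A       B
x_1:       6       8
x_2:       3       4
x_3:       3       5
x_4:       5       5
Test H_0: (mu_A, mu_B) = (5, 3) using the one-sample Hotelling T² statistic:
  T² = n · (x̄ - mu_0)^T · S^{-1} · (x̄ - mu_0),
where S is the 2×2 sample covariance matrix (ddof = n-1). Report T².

Step 1 — sample mean vector:
  mean(A) = (6 + 3 + 3 + 5) / 4 = 17/4 = 4.25
  mean(B) = (8 + 4 + 5 + 5) / 4 = 22/4 = 5.5
  x̄ = (4.25, 5.5),  deviation x̄ - mu_0 = (4.25, 5.5) - (5, 3) = (-0.75, 2.5).

Step 2 — sample covariance matrix, S[i,j] = (1/(n-1)) · Σ_k (x_{k,i} - mean_i) · (x_{k,j} - mean_j), divisor n-1 = 3:
  S[A,A] = ((1.75)·(1.75) + (-1.25)·(-1.25) + (-1.25)·(-1.25) + (0.75)·(0.75)) / 3 = 6.75/3 = 2.25
  S[A,B] = ((1.75)·(2.5) + (-1.25)·(-1.5) + (-1.25)·(-0.5) + (0.75)·(-0.5)) / 3 = 6.5/3 = 2.1667
  S[B,B] = ((2.5)·(2.5) + (-1.5)·(-1.5) + (-0.5)·(-0.5) + (-0.5)·(-0.5)) / 3 = 9/3 = 3
  S = [[2.25, 2.1667],
 [2.1667, 3]].

Step 3 — invert S. det(S) = 2.25·3 - (2.1667)² = 2.0556.
  S^{-1} = (1/det) · [[d, -b], [-b, a]] = [[1.4595, -1.0541],
 [-1.0541, 1.0946]].

Step 4 — quadratic form (x̄ - mu_0)^T · S^{-1} · (x̄ - mu_0):
  S^{-1} · (x̄ - mu_0) = (-3.7297, 3.527),
  (x̄ - mu_0)^T · [...] = (-0.75)·(-3.7297) + (2.5)·(3.527) = 11.6149.

Step 5 — scale by n: T² = 4 · 11.6149 = 46.4595.

T² ≈ 46.4595


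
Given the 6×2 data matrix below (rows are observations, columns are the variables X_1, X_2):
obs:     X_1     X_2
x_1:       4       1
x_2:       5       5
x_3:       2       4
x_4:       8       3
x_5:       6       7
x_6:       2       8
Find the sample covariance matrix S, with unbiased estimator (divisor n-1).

Step 1 — column means:
  mean(X_1) = (4 + 5 + 2 + 8 + 6 + 2) / 6 = 27/6 = 4.5
  mean(X_2) = (1 + 5 + 4 + 3 + 7 + 8) / 6 = 28/6 = 4.6667

Step 2 — sample covariance S[i,j] = (1/(n-1)) · Σ_k (x_{k,i} - mean_i) · (x_{k,j} - mean_j), with n-1 = 5.
  S[X_1,X_1] = ((-0.5)·(-0.5) + (0.5)·(0.5) + (-2.5)·(-2.5) + (3.5)·(3.5) + (1.5)·(1.5) + (-2.5)·(-2.5)) / 5 = 27.5/5 = 5.5
  S[X_1,X_2] = ((-0.5)·(-3.6667) + (0.5)·(0.3333) + (-2.5)·(-0.6667) + (3.5)·(-1.6667) + (1.5)·(2.3333) + (-2.5)·(3.3333)) / 5 = -7/5 = -1.4
  S[X_2,X_2] = ((-3.6667)·(-3.6667) + (0.3333)·(0.3333) + (-0.6667)·(-0.6667) + (-1.6667)·(-1.6667) + (2.3333)·(2.3333) + (3.3333)·(3.3333)) / 5 = 33.3333/5 = 6.6667

S is symmetric (S[j,i] = S[i,j]). Assembling:

S = [[5.5, -1.4],
 [-1.4, 6.6667]]


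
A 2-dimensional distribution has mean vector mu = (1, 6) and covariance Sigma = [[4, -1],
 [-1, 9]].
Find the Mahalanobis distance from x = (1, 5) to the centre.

Step 1 — centre the observation: (x - mu) = (0, -1).

Step 2 — invert Sigma. det(Sigma) = 4·9 - (-1)² = 35.
  Sigma^{-1} = (1/det) · [[d, -b], [-b, a]] = [[0.2571, 0.0286],
 [0.0286, 0.1143]].

Step 3 — form the quadratic (x - mu)^T · Sigma^{-1} · (x - mu):
  Sigma^{-1} · (x - mu) = (-0.0286, -0.1143).
  (x - mu)^T · [Sigma^{-1} · (x - mu)] = (0)·(-0.0286) + (-1)·(-0.1143) = 0.1143.

Step 4 — take square root: d = √(0.1143) ≈ 0.3381.

d(x, mu) = √(0.1143) ≈ 0.3381


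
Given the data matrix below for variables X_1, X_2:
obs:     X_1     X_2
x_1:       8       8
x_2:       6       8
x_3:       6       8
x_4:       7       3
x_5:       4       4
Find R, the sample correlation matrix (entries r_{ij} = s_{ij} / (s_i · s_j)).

Step 1 — column means:
  mean(X_1) = (8 + 6 + 6 + 7 + 4) / 5 = 31/5 = 6.2
  mean(X_2) = (8 + 8 + 8 + 3 + 4) / 5 = 31/5 = 6.2

Step 2 — sample variances and covariances s[i,j] = (1/(n-1)) · Σ_k (x_{k,i} - mean_i) · (x_{k,j} - mean_j), with n-1 = 4:
  s[X_1,X_1] = ((1.8)·(1.8) + (-0.2)·(-0.2) + (-0.2)·(-0.2) + (0.8)·(0.8) + (-2.2)·(-2.2)) / 4 = 8.8/4 = 2.2
  s[X_1,X_2] = ((1.8)·(1.8) + (-0.2)·(1.8) + (-0.2)·(1.8) + (0.8)·(-3.2) + (-2.2)·(-2.2)) / 4 = 4.8/4 = 1.2
  s[X_2,X_2] = ((1.8)·(1.8) + (1.8)·(1.8) + (1.8)·(1.8) + (-3.2)·(-3.2) + (-2.2)·(-2.2)) / 4 = 24.8/4 = 6.2
  Sample standard deviations s_i = √(s[i,i]):
  s(X_1) = √(2.2) = 1.4832
  s(X_2) = √(6.2) = 2.49

Step 3 — r_{ij} = s_{ij} / (s_i · s_j):
  r[X_1,X_1] = 1 (diagonal).
  r[X_1,X_2] = 1.2 / (1.4832 · 2.49) = 1.2 / 3.6932 = 0.3249
  r[X_2,X_2] = 1 (diagonal).

R is symmetric with unit diagonal. Assembling:

R = [[1, 0.3249],
 [0.3249, 1]]


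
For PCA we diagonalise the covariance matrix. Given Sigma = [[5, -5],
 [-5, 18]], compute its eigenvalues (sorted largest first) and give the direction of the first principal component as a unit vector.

Step 1 — characteristic polynomial of 2×2 Sigma:
  det(Sigma - λI) = λ² - trace · λ + det = 0.
  trace = 5 + 18 = 23, det = 5·18 - (-5)² = 65.
Step 2 — discriminant:
  Δ = trace² - 4·det = 529 - 260 = 269.
Step 3 — eigenvalues:
  λ = (trace ± √Δ)/2 = (23 ± 16.4012)/2,
  λ_1 = 19.7006,  λ_2 = 3.2994.

Step 4 — unit eigenvector for λ_1: solve (Sigma - λ_1 I)v = 0. First row:
  (5 - 19.7006)·v_x + (-5)·v_y = 0, i.e. (-14.7006)·v_x + (-5)·v_y = 0,
  so v ∝ (b, λ_1 - a) = (-5, 14.7006); multiply by -1 so the first entry is positive: u = (5, -14.7006).
  ||u|| = √((5)² + (-14.7006)²) = √(241.1079) ≈ 15.5277,
  v_1 = u/||u|| ≈ (0.322, -0.9467) (||v_1|| = 1).

λ_1 = 19.7006,  λ_2 = 3.2994;  v_1 ≈ (0.322, -0.9467)


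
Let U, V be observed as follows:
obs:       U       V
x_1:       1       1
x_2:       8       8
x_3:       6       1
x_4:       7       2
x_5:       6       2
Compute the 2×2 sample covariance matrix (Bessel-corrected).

Step 1 — column means:
  mean(U) = (1 + 8 + 6 + 7 + 6) / 5 = 28/5 = 5.6
  mean(V) = (1 + 8 + 1 + 2 + 2) / 5 = 14/5 = 2.8

Step 2 — sample covariance S[i,j] = (1/(n-1)) · Σ_k (x_{k,i} - mean_i) · (x_{k,j} - mean_j), with n-1 = 4.
  S[U,U] = ((-4.6)·(-4.6) + (2.4)·(2.4) + (0.4)·(0.4) + (1.4)·(1.4) + (0.4)·(0.4)) / 4 = 29.2/4 = 7.3
  S[U,V] = ((-4.6)·(-1.8) + (2.4)·(5.2) + (0.4)·(-1.8) + (1.4)·(-0.8) + (0.4)·(-0.8)) / 4 = 18.6/4 = 4.65
  S[V,V] = ((-1.8)·(-1.8) + (5.2)·(5.2) + (-1.8)·(-1.8) + (-0.8)·(-0.8) + (-0.8)·(-0.8)) / 4 = 34.8/4 = 8.7

S is symmetric (S[j,i] = S[i,j]). Assembling:

S = [[7.3, 4.65],
 [4.65, 8.7]]


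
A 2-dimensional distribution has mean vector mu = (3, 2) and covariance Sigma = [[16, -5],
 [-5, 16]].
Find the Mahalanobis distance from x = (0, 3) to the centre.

Step 1 — centre the observation: (x - mu) = (-3, 1).

Step 2 — invert Sigma. det(Sigma) = 16·16 - (-5)² = 231.
  Sigma^{-1} = (1/det) · [[d, -b], [-b, a]] = [[0.0693, 0.0216],
 [0.0216, 0.0693]].

Step 3 — form the quadratic (x - mu)^T · Sigma^{-1} · (x - mu):
  Sigma^{-1} · (x - mu) = (-0.1861, 0.0043).
  (x - mu)^T · [Sigma^{-1} · (x - mu)] = (-3)·(-0.1861) + (1)·(0.0043) = 0.5628.

Step 4 — take square root: d = √(0.5628) ≈ 0.7502.

d(x, mu) = √(0.5628) ≈ 0.7502


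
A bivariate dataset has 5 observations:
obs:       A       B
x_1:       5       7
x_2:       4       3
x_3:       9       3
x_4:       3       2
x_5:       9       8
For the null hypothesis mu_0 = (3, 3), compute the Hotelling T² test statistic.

Step 1 — sample mean vector:
  mean(A) = (5 + 4 + 9 + 3 + 9) / 5 = 30/5 = 6
  mean(B) = (7 + 3 + 3 + 2 + 8) / 5 = 23/5 = 4.6
  x̄ = (6, 4.6),  deviation x̄ - mu_0 = (6, 4.6) - (3, 3) = (3, 1.6).

Step 2 — sample covariance matrix, S[i,j] = (1/(n-1)) · Σ_k (x_{k,i} - mean_i) · (x_{k,j} - mean_j), divisor n-1 = 4:
  S[A,A] = ((-1)·(-1) + (-2)·(-2) + (3)·(3) + (-3)·(-3) + (3)·(3)) / 4 = 32/4 = 8
  S[A,B] = ((-1)·(2.4) + (-2)·(-1.6) + (3)·(-1.6) + (-3)·(-2.6) + (3)·(3.4)) / 4 = 14/4 = 3.5
  S[B,B] = ((2.4)·(2.4) + (-1.6)·(-1.6) + (-1.6)·(-1.6) + (-2.6)·(-2.6) + (3.4)·(3.4)) / 4 = 29.2/4 = 7.3
  S = [[8, 3.5],
 [3.5, 7.3]].

Step 3 — invert S. det(S) = 8·7.3 - (3.5)² = 46.15.
  S^{-1} = (1/det) · [[d, -b], [-b, a]] = [[0.1582, -0.0758],
 [-0.0758, 0.1733]].

Step 4 — quadratic form (x̄ - mu_0)^T · S^{-1} · (x̄ - mu_0):
  S^{-1} · (x̄ - mu_0) = (0.3532, 0.0498),
  (x̄ - mu_0)^T · [...] = (3)·(0.3532) + (1.6)·(0.0498) = 1.1393.

Step 5 — scale by n: T² = 5 · 1.1393 = 5.6966.

T² ≈ 5.6966


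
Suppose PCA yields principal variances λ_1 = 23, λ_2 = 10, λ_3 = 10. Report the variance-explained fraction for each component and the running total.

Step 1 — total variance = trace(Sigma) = Σ λ_i = 23 + 10 + 10 = 43.

Step 2 — fraction explained by component i = λ_i / Σ λ:
  PC1: 23/43 = 0.5349
  PC2: 10/43 = 0.2326
  PC3: 10/43 = 0.2326

Step 3 — cumulative fraction after k components = (λ_1 + ... + λ_k) / Σ λ:
  k = 1: 23/43 = 0.5349
  k = 2: (23 + 10)/43 = 33/43 = 0.7674
  k = 3: (23 + 10 + 10)/43 = 43/43 = 1

Summary (fraction, with percent):

explained: PC1 0.5349 (53.49%), PC2 0.2326 (23.26%), PC3 0.2326 (23.26%);  cumulative: 0.5349, 0.7674, 1


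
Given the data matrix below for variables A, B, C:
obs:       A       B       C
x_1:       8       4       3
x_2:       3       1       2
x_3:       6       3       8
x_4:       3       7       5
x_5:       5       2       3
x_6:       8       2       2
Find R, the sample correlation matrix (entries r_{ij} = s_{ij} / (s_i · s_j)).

Step 1 — column means:
  mean(A) = (8 + 3 + 6 + 3 + 5 + 8) / 6 = 33/6 = 5.5
  mean(B) = (4 + 1 + 3 + 7 + 2 + 2) / 6 = 19/6 = 3.1667
  mean(C) = (3 + 2 + 8 + 5 + 3 + 2) / 6 = 23/6 = 3.8333

Step 2 — sample variances and covariances s[i,j] = (1/(n-1)) · Σ_k (x_{k,i} - mean_i) · (x_{k,j} - mean_j), with n-1 = 5:
  s[A,A] = ((2.5)·(2.5) + (-2.5)·(-2.5) + (0.5)·(0.5) + (-2.5)·(-2.5) + (-0.5)·(-0.5) + (2.5)·(2.5)) / 5 = 25.5/5 = 5.1
  s[A,B] = ((2.5)·(0.8333) + (-2.5)·(-2.1667) + (0.5)·(-0.1667) + (-2.5)·(3.8333) + (-0.5)·(-1.1667) + (2.5)·(-1.1667)) / 5 = -4.5/5 = -0.9
  s[A,C] = ((2.5)·(-0.8333) + (-2.5)·(-1.8333) + (0.5)·(4.1667) + (-2.5)·(1.1667) + (-0.5)·(-0.8333) + (2.5)·(-1.8333)) / 5 = -2.5/5 = -0.5
  s[B,B] = ((0.8333)·(0.8333) + (-2.1667)·(-2.1667) + (-0.1667)·(-0.1667) + (3.8333)·(3.8333) + (-1.1667)·(-1.1667) + (-1.1667)·(-1.1667)) / 5 = 22.8333/5 = 4.5667
  s[B,C] = ((0.8333)·(-0.8333) + (-2.1667)·(-1.8333) + (-0.1667)·(4.1667) + (3.8333)·(1.1667) + (-1.1667)·(-0.8333) + (-1.1667)·(-1.8333)) / 5 = 10.1667/5 = 2.0333
  s[C,C] = ((-0.8333)·(-0.8333) + (-1.8333)·(-1.8333) + (4.1667)·(4.1667) + (1.1667)·(1.1667) + (-0.8333)·(-0.8333) + (-1.8333)·(-1.8333)) / 5 = 26.8333/5 = 5.3667
  Sample standard deviations s_i = √(s[i,i]):
  s(A) = √(5.1) = 2.2583
  s(B) = √(4.5667) = 2.137
  s(C) = √(5.3667) = 2.3166

Step 3 — r_{ij} = s_{ij} / (s_i · s_j):
  r[A,A] = 1 (diagonal).
  r[A,B] = -0.9 / (2.2583 · 2.137) = -0.9 / 4.826 = -0.1865
  r[A,C] = -0.5 / (2.2583 · 2.3166) = -0.5 / 5.2316 = -0.0956
  r[B,B] = 1 (diagonal).
  r[B,C] = 2.0333 / (2.137 · 2.3166) = 2.0333 / 4.9505 = 0.4107
  r[C,C] = 1 (diagonal).

R is symmetric with unit diagonal. Assembling:

R = [[1, -0.1865, -0.0956],
 [-0.1865, 1, 0.4107],
 [-0.0956, 0.4107, 1]]


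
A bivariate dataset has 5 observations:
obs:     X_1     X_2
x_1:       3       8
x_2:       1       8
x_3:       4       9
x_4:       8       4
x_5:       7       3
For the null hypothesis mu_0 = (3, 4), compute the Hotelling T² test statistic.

Step 1 — sample mean vector:
  mean(X_1) = (3 + 1 + 4 + 8 + 7) / 5 = 23/5 = 4.6
  mean(X_2) = (8 + 8 + 9 + 4 + 3) / 5 = 32/5 = 6.4
  x̄ = (4.6, 6.4),  deviation x̄ - mu_0 = (4.6, 6.4) - (3, 4) = (1.6, 2.4).

Step 2 — sample covariance matrix, S[i,j] = (1/(n-1)) · Σ_k (x_{k,i} - mean_i) · (x_{k,j} - mean_j), divisor n-1 = 4:
  S[X_1,X_1] = ((-1.6)·(-1.6) + (-3.6)·(-3.6) + (-0.6)·(-0.6) + (3.4)·(3.4) + (2.4)·(2.4)) / 4 = 33.2/4 = 8.3
  S[X_1,X_2] = ((-1.6)·(1.6) + (-3.6)·(1.6) + (-0.6)·(2.6) + (3.4)·(-2.4) + (2.4)·(-3.4)) / 4 = -26.2/4 = -6.55
  S[X_2,X_2] = ((1.6)·(1.6) + (1.6)·(1.6) + (2.6)·(2.6) + (-2.4)·(-2.4) + (-3.4)·(-3.4)) / 4 = 29.2/4 = 7.3
  S = [[8.3, -6.55],
 [-6.55, 7.3]].

Step 3 — invert S. det(S) = 8.3·7.3 - (-6.55)² = 17.6875.
  S^{-1} = (1/det) · [[d, -b], [-b, a]] = [[0.4127, 0.3703],
 [0.3703, 0.4693]].

Step 4 — quadratic form (x̄ - mu_0)^T · S^{-1} · (x̄ - mu_0):
  S^{-1} · (x̄ - mu_0) = (1.5491, 1.7187),
  (x̄ - mu_0)^T · [...] = (1.6)·(1.5491) + (2.4)·(1.7187) = 6.6035.

Step 5 — scale by n: T² = 5 · 6.6035 = 33.0177.

T² ≈ 33.0177


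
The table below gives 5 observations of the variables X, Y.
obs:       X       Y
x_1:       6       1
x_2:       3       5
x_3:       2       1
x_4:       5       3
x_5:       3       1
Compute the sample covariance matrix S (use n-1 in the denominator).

Step 1 — column means:
  mean(X) = (6 + 3 + 2 + 5 + 3) / 5 = 19/5 = 3.8
  mean(Y) = (1 + 5 + 1 + 3 + 1) / 5 = 11/5 = 2.2

Step 2 — sample covariance S[i,j] = (1/(n-1)) · Σ_k (x_{k,i} - mean_i) · (x_{k,j} - mean_j), with n-1 = 4.
  S[X,X] = ((2.2)·(2.2) + (-0.8)·(-0.8) + (-1.8)·(-1.8) + (1.2)·(1.2) + (-0.8)·(-0.8)) / 4 = 10.8/4 = 2.7
  S[X,Y] = ((2.2)·(-1.2) + (-0.8)·(2.8) + (-1.8)·(-1.2) + (1.2)·(0.8) + (-0.8)·(-1.2)) / 4 = -0.8/4 = -0.2
  S[Y,Y] = ((-1.2)·(-1.2) + (2.8)·(2.8) + (-1.2)·(-1.2) + (0.8)·(0.8) + (-1.2)·(-1.2)) / 4 = 12.8/4 = 3.2

S is symmetric (S[j,i] = S[i,j]). Assembling:

S = [[2.7, -0.2],
 [-0.2, 3.2]]


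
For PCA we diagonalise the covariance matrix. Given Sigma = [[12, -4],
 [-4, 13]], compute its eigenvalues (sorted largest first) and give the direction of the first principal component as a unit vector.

Step 1 — characteristic polynomial of 2×2 Sigma:
  det(Sigma - λI) = λ² - trace · λ + det = 0.
  trace = 12 + 13 = 25, det = 12·13 - (-4)² = 140.
Step 2 — discriminant:
  Δ = trace² - 4·det = 625 - 560 = 65.
Step 3 — eigenvalues:
  λ = (trace ± √Δ)/2 = (25 ± 8.0623)/2,
  λ_1 = 16.5311,  λ_2 = 8.4689.

Step 4 — unit eigenvector for λ_1: solve (Sigma - λ_1 I)v = 0. First row:
  (12 - 16.5311)·v_x + (-4)·v_y = 0, i.e. (-4.5311)·v_x + (-4)·v_y = 0,
  so v ∝ (b, λ_1 - a) = (-4, 4.5311); multiply by -1 so the first entry is positive: u = (4, -4.5311).
  ||u|| = √((4)² + (-4.5311)²) = √(36.5311) ≈ 6.0441,
  v_1 = u/||u|| ≈ (0.6618, -0.7497) (||v_1|| = 1).

λ_1 = 16.5311,  λ_2 = 8.4689;  v_1 ≈ (0.6618, -0.7497)


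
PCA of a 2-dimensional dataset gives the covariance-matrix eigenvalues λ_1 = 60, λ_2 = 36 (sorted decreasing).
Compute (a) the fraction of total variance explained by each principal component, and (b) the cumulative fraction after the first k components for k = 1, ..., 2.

Step 1 — total variance = trace(Sigma) = Σ λ_i = 60 + 36 = 96.

Step 2 — fraction explained by component i = λ_i / Σ λ:
  PC1: 60/96 = 0.625
  PC2: 36/96 = 0.375

Step 3 — cumulative fraction after k components = (λ_1 + ... + λ_k) / Σ λ:
  k = 1: 60/96 = 0.625
  k = 2: (60 + 36)/96 = 96/96 = 1

Summary (fraction, with percent):

explained: PC1 0.625 (62.5%), PC2 0.375 (37.5%);  cumulative: 0.625, 1


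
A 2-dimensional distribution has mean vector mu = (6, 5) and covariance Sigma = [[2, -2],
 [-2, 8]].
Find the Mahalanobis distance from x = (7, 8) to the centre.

Step 1 — centre the observation: (x - mu) = (1, 3).

Step 2 — invert Sigma. det(Sigma) = 2·8 - (-2)² = 12.
  Sigma^{-1} = (1/det) · [[d, -b], [-b, a]] = [[0.6667, 0.1667],
 [0.1667, 0.1667]].

Step 3 — form the quadratic (x - mu)^T · Sigma^{-1} · (x - mu):
  Sigma^{-1} · (x - mu) = (1.1667, 0.6667).
  (x - mu)^T · [Sigma^{-1} · (x - mu)] = (1)·(1.1667) + (3)·(0.6667) = 3.1667.

Step 4 — take square root: d = √(3.1667) ≈ 1.7795.

d(x, mu) = √(3.1667) ≈ 1.7795


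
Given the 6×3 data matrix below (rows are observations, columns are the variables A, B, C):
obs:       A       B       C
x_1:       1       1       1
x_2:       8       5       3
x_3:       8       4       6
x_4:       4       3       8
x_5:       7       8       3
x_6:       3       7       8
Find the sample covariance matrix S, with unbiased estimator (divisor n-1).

Step 1 — column means:
  mean(A) = (1 + 8 + 8 + 4 + 7 + 3) / 6 = 31/6 = 5.1667
  mean(B) = (1 + 5 + 4 + 3 + 8 + 7) / 6 = 28/6 = 4.6667
  mean(C) = (1 + 3 + 6 + 8 + 3 + 8) / 6 = 29/6 = 4.8333

Step 2 — sample covariance S[i,j] = (1/(n-1)) · Σ_k (x_{k,i} - mean_i) · (x_{k,j} - mean_j), with n-1 = 5.
  S[A,A] = ((-4.1667)·(-4.1667) + (2.8333)·(2.8333) + (2.8333)·(2.8333) + (-1.1667)·(-1.1667) + (1.8333)·(1.8333) + (-2.1667)·(-2.1667)) / 5 = 42.8333/5 = 8.5667
  S[A,B] = ((-4.1667)·(-3.6667) + (2.8333)·(0.3333) + (2.8333)·(-0.6667) + (-1.1667)·(-1.6667) + (1.8333)·(3.3333) + (-2.1667)·(2.3333)) / 5 = 17.3333/5 = 3.4667
  S[A,C] = ((-4.1667)·(-3.8333) + (2.8333)·(-1.8333) + (2.8333)·(1.1667) + (-1.1667)·(3.1667) + (1.8333)·(-1.8333) + (-2.1667)·(3.1667)) / 5 = 0.1667/5 = 0.0333
  S[B,B] = ((-3.6667)·(-3.6667) + (0.3333)·(0.3333) + (-0.6667)·(-0.6667) + (-1.6667)·(-1.6667) + (3.3333)·(3.3333) + (2.3333)·(2.3333)) / 5 = 33.3333/5 = 6.6667
  S[B,C] = ((-3.6667)·(-3.8333) + (0.3333)·(-1.8333) + (-0.6667)·(1.1667) + (-1.6667)·(3.1667) + (3.3333)·(-1.8333) + (2.3333)·(3.1667)) / 5 = 8.6667/5 = 1.7333
  S[C,C] = ((-3.8333)·(-3.8333) + (-1.8333)·(-1.8333) + (1.1667)·(1.1667) + (3.1667)·(3.1667) + (-1.8333)·(-1.8333) + (3.1667)·(3.1667)) / 5 = 42.8333/5 = 8.5667

S is symmetric (S[j,i] = S[i,j]). Assembling:

S = [[8.5667, 3.4667, 0.0333],
 [3.4667, 6.6667, 1.7333],
 [0.0333, 1.7333, 8.5667]]


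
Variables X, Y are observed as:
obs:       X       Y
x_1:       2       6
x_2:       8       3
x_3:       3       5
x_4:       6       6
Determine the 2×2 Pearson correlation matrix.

Step 1 — column means:
  mean(X) = (2 + 8 + 3 + 6) / 4 = 19/4 = 4.75
  mean(Y) = (6 + 3 + 5 + 6) / 4 = 20/4 = 5

Step 2 — sample variances and covariances s[i,j] = (1/(n-1)) · Σ_k (x_{k,i} - mean_i) · (x_{k,j} - mean_j), with n-1 = 3:
  s[X,X] = ((-2.75)·(-2.75) + (3.25)·(3.25) + (-1.75)·(-1.75) + (1.25)·(1.25)) / 3 = 22.75/3 = 7.5833
  s[X,Y] = ((-2.75)·(1) + (3.25)·(-2) + (-1.75)·(0) + (1.25)·(1)) / 3 = -8/3 = -2.6667
  s[Y,Y] = ((1)·(1) + (-2)·(-2) + (0)·(0) + (1)·(1)) / 3 = 6/3 = 2
  Sample standard deviations s_i = √(s[i,i]):
  s(X) = √(7.5833) = 2.7538
  s(Y) = √(2) = 1.4142

Step 3 — r_{ij} = s_{ij} / (s_i · s_j):
  r[X,X] = 1 (diagonal).
  r[X,Y] = -2.6667 / (2.7538 · 1.4142) = -2.6667 / 3.8944 = -0.6847
  r[Y,Y] = 1 (diagonal).

R is symmetric with unit diagonal. Assembling:

R = [[1, -0.6847],
 [-0.6847, 1]]
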